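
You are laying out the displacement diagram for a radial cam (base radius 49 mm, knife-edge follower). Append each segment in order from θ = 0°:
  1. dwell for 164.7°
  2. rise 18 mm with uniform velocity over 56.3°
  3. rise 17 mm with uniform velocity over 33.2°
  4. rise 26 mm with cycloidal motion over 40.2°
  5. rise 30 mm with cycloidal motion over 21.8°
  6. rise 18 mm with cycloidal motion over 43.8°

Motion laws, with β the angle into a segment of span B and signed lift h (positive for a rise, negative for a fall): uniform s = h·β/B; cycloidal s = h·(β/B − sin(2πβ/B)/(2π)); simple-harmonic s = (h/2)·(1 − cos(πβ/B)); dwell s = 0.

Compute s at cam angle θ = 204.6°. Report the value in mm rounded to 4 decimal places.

seg 1 [0°–164.7°] dwell: s stays 0.0000
seg 2 [164.7°–221°] uniform, h=18: θ=204.6° here. β=39.9, B=56.3. 18·39.9/56.3 = 12.7567 → s = 12.7567

12.7567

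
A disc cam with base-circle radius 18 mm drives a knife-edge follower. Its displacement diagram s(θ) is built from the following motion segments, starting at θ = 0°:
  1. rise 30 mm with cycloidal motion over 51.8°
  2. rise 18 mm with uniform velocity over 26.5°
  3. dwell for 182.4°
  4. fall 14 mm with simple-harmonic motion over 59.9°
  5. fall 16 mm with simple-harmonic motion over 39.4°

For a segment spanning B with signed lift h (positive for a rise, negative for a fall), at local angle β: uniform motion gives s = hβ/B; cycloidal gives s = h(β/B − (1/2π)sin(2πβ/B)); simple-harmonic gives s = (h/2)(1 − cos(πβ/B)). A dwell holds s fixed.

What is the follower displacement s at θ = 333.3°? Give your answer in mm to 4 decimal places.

seg 1 [0°–51.8°] cycloidal, h=30: full span → s += 30 → s = 30.0000
seg 2 [51.8°–78.3°] uniform, h=18: full span → s += 18 → s = 48.0000
seg 3 [78.3°–260.7°] dwell: s stays 48.0000
seg 4 [260.7°–320.6°] simple-harmonic, h=-14: full span → s += -14 → s = 34.0000
seg 5 [320.6°–360°] simple-harmonic, h=-16: θ=333.3° here. β=12.7, B=39.4. -16/2·(1 − cos(π·0.3223)) = -3.7631 → s = 30.2369

30.2369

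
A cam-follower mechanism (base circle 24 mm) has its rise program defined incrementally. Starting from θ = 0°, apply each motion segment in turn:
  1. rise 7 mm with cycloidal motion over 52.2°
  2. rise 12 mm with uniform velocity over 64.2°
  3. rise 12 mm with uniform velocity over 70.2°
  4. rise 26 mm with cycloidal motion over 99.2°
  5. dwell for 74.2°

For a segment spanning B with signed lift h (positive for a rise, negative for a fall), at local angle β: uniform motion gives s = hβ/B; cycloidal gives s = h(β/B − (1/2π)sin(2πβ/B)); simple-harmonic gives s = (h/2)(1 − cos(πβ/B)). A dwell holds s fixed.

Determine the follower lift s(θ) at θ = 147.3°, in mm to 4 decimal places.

seg 1 [0°–52.2°] cycloidal, h=7: full span → s += 7 → s = 7.0000
seg 2 [52.2°–116.4°] uniform, h=12: full span → s += 12 → s = 19.0000
seg 3 [116.4°–186.6°] uniform, h=12: θ=147.3° here. β=30.9, B=70.2. 12·30.9/70.2 = 5.2821 → s = 24.2821

24.2821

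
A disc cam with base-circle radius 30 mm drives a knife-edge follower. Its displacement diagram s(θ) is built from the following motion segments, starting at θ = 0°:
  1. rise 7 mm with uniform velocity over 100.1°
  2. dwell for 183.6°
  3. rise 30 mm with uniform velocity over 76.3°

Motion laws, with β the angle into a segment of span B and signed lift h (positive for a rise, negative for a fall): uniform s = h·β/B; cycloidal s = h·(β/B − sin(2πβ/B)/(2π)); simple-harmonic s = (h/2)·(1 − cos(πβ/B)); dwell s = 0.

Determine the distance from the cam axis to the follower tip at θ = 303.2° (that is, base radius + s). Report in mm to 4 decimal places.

seg 1 [0°–100.1°] uniform, h=7: full span → s += 7 → s = 7.0000
seg 2 [100.1°–283.7°] dwell: s stays 7.0000
seg 3 [283.7°–360°] uniform, h=30: θ=303.2° here. β=19.5, B=76.3. 30·19.5/76.3 = 7.6671 → s = 14.6671
radial distance = base radius + s = 30 + 14.6671 = 44.6671

44.6671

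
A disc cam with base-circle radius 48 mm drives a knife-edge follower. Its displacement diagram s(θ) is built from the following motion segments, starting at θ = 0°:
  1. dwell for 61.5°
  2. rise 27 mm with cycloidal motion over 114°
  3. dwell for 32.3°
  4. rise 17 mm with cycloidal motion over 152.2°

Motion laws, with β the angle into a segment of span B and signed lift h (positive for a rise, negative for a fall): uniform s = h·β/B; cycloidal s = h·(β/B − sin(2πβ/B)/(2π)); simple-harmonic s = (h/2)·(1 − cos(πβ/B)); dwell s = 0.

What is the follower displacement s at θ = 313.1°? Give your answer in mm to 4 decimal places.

seg 1 [0°–61.5°] dwell: s stays 0.0000
seg 2 [61.5°–175.5°] cycloidal, h=27: full span → s += 27 → s = 27.0000
seg 3 [175.5°–207.8°] dwell: s stays 27.0000
seg 4 [207.8°–360°] cycloidal, h=17: θ=313.1° here. β=105.3, B=152.2. 17·(0.6919 − sin(2π·0.6919)/(2π)) = 14.2886 → s = 41.2886

41.2886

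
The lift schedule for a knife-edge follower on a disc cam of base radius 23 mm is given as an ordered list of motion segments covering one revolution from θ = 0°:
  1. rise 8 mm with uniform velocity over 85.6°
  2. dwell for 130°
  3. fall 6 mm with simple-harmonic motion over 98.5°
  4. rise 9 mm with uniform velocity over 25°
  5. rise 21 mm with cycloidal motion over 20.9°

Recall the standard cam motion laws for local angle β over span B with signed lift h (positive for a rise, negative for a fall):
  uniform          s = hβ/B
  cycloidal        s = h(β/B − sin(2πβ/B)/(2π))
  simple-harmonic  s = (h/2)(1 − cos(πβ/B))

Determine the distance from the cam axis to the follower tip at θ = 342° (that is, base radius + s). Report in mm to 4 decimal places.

seg 1 [0°–85.6°] uniform, h=8: full span → s += 8 → s = 8.0000
seg 2 [85.6°–215.6°] dwell: s stays 8.0000
seg 3 [215.6°–314.1°] simple-harmonic, h=-6: full span → s += -6 → s = 2.0000
seg 4 [314.1°–339.1°] uniform, h=9: full span → s += 9 → s = 11.0000
seg 5 [339.1°–360°] cycloidal, h=21: θ=342° here. β=2.9, B=20.9. 21·(0.1388 − sin(2π·0.1388)/(2π)) = 0.3554 → s = 11.3554
radial distance = base radius + s = 23 + 11.3554 = 34.3554

34.3554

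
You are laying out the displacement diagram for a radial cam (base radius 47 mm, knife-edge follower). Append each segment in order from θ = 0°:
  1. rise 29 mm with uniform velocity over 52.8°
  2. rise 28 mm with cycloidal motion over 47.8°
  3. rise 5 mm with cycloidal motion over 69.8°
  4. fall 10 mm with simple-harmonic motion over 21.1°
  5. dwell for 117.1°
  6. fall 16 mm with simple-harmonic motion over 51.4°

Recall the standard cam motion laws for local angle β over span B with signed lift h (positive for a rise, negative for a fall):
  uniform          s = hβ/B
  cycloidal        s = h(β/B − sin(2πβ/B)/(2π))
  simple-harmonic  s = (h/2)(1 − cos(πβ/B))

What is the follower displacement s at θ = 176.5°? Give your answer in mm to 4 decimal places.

seg 1 [0°–52.8°] uniform, h=29: full span → s += 29 → s = 29.0000
seg 2 [52.8°–100.6°] cycloidal, h=28: full span → s += 28 → s = 57.0000
seg 3 [100.6°–170.4°] cycloidal, h=5: full span → s += 5 → s = 62.0000
seg 4 [170.4°–191.5°] simple-harmonic, h=-10: θ=176.5° here. β=6.1, B=21.1. -10/2·(1 − cos(π·0.2891)) = -1.9243 → s = 60.0757

60.0757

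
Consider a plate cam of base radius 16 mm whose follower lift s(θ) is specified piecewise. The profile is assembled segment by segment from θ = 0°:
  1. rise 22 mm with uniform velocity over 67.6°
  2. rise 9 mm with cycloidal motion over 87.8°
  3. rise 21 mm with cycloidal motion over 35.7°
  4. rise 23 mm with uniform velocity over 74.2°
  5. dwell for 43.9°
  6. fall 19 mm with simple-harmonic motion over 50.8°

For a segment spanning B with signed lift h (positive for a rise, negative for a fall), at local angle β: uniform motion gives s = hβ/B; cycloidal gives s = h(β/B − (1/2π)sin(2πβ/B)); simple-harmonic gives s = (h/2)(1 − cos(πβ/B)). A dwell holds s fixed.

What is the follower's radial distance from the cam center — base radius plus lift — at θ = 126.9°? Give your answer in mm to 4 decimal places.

seg 1 [0°–67.6°] uniform, h=22: full span → s += 22 → s = 22.0000
seg 2 [67.6°–155.4°] cycloidal, h=9: θ=126.9° here. β=59.3, B=87.8. 9·(0.6754 − sin(2π·0.6754)/(2π)) = 7.3565 → s = 29.3565
radial distance = base radius + s = 16 + 29.3565 = 45.3565

45.3565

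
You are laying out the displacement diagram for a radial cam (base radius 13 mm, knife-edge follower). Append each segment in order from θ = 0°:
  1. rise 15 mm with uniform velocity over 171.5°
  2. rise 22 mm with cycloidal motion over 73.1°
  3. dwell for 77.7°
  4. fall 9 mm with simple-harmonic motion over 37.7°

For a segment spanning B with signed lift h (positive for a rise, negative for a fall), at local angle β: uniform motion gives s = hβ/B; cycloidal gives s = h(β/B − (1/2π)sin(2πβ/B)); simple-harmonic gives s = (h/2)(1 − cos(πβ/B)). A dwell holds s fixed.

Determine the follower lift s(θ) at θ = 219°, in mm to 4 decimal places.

seg 1 [0°–171.5°] uniform, h=15: full span → s += 15 → s = 15.0000
seg 2 [171.5°–244.6°] cycloidal, h=22: θ=219° here. β=47.5, B=73.1. 22·(0.6498 − sin(2π·0.6498)/(2π)) = 17.1255 → s = 32.1255

32.1255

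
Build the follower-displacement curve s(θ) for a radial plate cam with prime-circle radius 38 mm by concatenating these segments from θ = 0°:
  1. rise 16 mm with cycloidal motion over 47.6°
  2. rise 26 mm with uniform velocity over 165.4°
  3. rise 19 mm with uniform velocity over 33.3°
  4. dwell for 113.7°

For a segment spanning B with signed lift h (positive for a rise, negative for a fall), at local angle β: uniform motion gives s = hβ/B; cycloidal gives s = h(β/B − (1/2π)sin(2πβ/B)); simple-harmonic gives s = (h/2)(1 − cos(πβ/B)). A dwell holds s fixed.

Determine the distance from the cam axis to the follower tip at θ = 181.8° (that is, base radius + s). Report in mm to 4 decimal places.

seg 1 [0°–47.6°] cycloidal, h=16: full span → s += 16 → s = 16.0000
seg 2 [47.6°–213°] uniform, h=26: θ=181.8° here. β=134.2, B=165.4. 26·134.2/165.4 = 21.0955 → s = 37.0955
radial distance = base radius + s = 38 + 37.0955 = 75.0955

75.0955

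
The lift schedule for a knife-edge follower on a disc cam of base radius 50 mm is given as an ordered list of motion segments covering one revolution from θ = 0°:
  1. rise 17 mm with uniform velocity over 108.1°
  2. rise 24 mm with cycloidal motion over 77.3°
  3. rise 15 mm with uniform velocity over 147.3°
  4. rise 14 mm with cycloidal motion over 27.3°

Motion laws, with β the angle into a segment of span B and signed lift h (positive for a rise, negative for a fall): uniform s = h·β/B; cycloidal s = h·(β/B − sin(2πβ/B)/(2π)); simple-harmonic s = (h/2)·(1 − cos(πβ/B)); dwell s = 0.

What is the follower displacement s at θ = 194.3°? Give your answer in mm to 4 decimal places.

seg 1 [0°–108.1°] uniform, h=17: full span → s += 17 → s = 17.0000
seg 2 [108.1°–185.4°] cycloidal, h=24: full span → s += 24 → s = 41.0000
seg 3 [185.4°–332.7°] uniform, h=15: θ=194.3° here. β=8.9, B=147.3. 15·8.9/147.3 = 0.9063 → s = 41.9063

41.9063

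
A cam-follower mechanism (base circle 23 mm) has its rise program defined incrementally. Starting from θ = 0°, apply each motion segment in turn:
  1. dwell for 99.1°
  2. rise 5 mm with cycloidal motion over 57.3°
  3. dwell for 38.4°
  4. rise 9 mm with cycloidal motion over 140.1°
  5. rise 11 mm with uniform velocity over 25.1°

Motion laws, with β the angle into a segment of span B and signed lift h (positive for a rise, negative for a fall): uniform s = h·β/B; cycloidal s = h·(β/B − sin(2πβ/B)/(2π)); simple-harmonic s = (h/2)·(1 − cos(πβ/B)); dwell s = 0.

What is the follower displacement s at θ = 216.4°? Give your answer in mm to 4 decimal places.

seg 1 [0°–99.1°] dwell: s stays 0.0000
seg 2 [99.1°–156.4°] cycloidal, h=5: full span → s += 5 → s = 5.0000
seg 3 [156.4°–194.8°] dwell: s stays 5.0000
seg 4 [194.8°–334.9°] cycloidal, h=9: θ=216.4° here. β=21.6, B=140.1. 9·(0.1542 − sin(2π·0.1542)/(2π)) = 0.2071 → s = 5.2071

5.2071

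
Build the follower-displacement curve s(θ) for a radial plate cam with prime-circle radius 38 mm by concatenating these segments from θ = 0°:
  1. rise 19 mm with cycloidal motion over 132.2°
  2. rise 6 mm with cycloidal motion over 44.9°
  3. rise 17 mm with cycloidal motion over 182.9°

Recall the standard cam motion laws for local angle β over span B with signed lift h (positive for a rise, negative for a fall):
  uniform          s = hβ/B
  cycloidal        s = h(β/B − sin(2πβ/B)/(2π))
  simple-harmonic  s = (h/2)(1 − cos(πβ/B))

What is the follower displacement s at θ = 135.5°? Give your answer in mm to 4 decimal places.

seg 1 [0°–132.2°] cycloidal, h=19: full span → s += 19 → s = 19.0000
seg 2 [132.2°–177.1°] cycloidal, h=6: θ=135.5° here. β=3.3, B=44.9. 6·(0.0735 − sin(2π·0.0735)/(2π)) = 0.0155 → s = 19.0155

19.0155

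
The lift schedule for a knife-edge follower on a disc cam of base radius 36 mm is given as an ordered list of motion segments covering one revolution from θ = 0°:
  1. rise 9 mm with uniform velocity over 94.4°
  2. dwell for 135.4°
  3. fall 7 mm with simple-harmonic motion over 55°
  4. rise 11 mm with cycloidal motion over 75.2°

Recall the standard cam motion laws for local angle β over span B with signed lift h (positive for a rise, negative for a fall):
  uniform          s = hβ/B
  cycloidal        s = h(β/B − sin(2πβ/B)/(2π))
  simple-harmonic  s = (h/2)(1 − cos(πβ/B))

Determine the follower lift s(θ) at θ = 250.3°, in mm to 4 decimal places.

seg 1 [0°–94.4°] uniform, h=9: full span → s += 9 → s = 9.0000
seg 2 [94.4°–229.8°] dwell: s stays 9.0000
seg 3 [229.8°–284.8°] simple-harmonic, h=-7: θ=250.3° here. β=20.5, B=55. -7/2·(1 − cos(π·0.3727)) = -2.1376 → s = 6.8624

6.8624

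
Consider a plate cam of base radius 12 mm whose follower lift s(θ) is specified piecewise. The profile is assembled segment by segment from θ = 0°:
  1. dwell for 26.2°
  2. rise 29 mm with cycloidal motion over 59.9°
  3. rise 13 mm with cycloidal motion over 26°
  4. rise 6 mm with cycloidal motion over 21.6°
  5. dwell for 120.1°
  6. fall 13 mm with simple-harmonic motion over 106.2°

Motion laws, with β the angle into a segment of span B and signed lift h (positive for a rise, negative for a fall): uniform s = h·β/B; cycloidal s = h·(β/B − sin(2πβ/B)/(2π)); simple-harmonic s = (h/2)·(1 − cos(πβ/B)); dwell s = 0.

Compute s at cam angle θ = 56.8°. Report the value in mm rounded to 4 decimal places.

seg 1 [0°–26.2°] dwell: s stays 0.0000
seg 2 [26.2°–86.1°] cycloidal, h=29: θ=56.8° here. β=30.6, B=59.9. 29·(0.5109 − sin(2π·0.5109)/(2π)) = 15.1291 → s = 15.1291

15.1291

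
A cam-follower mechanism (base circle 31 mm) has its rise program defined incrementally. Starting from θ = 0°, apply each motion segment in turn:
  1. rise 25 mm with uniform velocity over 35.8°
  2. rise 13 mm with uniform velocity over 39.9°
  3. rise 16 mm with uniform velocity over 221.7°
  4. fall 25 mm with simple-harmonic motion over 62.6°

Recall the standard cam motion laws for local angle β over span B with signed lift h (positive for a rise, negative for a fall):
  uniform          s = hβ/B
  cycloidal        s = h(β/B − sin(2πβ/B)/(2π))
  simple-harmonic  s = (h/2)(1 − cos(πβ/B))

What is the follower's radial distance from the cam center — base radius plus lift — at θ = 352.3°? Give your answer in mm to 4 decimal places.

seg 1 [0°–35.8°] uniform, h=25: full span → s += 25 → s = 25.0000
seg 2 [35.8°–75.7°] uniform, h=13: full span → s += 13 → s = 38.0000
seg 3 [75.7°–297.4°] uniform, h=16: full span → s += 16 → s = 54.0000
seg 4 [297.4°–360°] simple-harmonic, h=-25: θ=352.3° here. β=54.9, B=62.6. -25/2·(1 − cos(π·0.8770)) = -24.0783 → s = 29.9217
radial distance = base radius + s = 31 + 29.9217 = 60.9217

60.9217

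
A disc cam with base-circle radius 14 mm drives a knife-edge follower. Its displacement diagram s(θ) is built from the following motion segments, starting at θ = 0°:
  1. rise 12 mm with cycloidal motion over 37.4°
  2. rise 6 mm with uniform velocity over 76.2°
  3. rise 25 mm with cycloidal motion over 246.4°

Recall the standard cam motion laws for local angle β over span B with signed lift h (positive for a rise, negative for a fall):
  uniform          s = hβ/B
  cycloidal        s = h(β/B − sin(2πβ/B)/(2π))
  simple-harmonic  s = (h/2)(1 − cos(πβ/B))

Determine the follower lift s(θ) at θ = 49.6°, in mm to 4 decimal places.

seg 1 [0°–37.4°] cycloidal, h=12: full span → s += 12 → s = 12.0000
seg 2 [37.4°–113.6°] uniform, h=6: θ=49.6° here. β=12.2, B=76.2. 6·12.2/76.2 = 0.9606 → s = 12.9606

12.9606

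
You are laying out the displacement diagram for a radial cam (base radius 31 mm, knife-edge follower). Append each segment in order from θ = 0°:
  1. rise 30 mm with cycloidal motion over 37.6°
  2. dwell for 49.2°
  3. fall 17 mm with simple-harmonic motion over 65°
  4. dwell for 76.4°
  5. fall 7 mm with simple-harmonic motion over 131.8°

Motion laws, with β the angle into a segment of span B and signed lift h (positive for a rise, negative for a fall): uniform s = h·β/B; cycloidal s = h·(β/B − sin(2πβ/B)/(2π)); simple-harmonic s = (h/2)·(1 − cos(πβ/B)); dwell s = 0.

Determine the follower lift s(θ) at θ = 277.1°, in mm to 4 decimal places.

seg 1 [0°–37.6°] cycloidal, h=30: full span → s += 30 → s = 30.0000
seg 2 [37.6°–86.8°] dwell: s stays 30.0000
seg 3 [86.8°–151.8°] simple-harmonic, h=-17: full span → s += -17 → s = 13.0000
seg 4 [151.8°–228.2°] dwell: s stays 13.0000
seg 5 [228.2°–360°] simple-harmonic, h=-7: θ=277.1° here. β=48.9, B=131.8. -7/2·(1 − cos(π·0.3710)) = -2.1202 → s = 10.8798

10.8798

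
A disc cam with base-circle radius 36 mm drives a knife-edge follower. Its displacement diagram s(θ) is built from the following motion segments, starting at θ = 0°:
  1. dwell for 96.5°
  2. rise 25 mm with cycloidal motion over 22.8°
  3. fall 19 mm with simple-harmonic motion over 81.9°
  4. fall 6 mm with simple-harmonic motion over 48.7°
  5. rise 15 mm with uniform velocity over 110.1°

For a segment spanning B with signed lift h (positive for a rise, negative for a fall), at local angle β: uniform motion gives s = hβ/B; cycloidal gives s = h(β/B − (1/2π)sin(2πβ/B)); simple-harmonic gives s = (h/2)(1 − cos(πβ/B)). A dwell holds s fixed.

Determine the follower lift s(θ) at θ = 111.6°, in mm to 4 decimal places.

seg 1 [0°–96.5°] dwell: s stays 0.0000
seg 2 [96.5°–119.3°] cycloidal, h=25: θ=111.6° here. β=15.1, B=22.8. 25·(0.6623 − sin(2π·0.6623)/(2π)) = 19.9467 → s = 19.9467

19.9467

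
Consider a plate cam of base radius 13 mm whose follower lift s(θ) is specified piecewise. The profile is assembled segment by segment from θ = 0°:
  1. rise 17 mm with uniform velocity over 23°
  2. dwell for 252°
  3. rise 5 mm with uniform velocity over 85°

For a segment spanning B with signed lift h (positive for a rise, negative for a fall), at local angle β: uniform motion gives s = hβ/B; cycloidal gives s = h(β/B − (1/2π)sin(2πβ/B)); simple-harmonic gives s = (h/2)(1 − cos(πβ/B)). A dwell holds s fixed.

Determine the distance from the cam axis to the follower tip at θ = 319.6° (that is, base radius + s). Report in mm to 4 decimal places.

seg 1 [0°–23°] uniform, h=17: full span → s += 17 → s = 17.0000
seg 2 [23°–275°] dwell: s stays 17.0000
seg 3 [275°–360°] uniform, h=5: θ=319.6° here. β=44.6, B=85. 5·44.6/85 = 2.6235 → s = 19.6235
radial distance = base radius + s = 13 + 19.6235 = 32.6235

32.6235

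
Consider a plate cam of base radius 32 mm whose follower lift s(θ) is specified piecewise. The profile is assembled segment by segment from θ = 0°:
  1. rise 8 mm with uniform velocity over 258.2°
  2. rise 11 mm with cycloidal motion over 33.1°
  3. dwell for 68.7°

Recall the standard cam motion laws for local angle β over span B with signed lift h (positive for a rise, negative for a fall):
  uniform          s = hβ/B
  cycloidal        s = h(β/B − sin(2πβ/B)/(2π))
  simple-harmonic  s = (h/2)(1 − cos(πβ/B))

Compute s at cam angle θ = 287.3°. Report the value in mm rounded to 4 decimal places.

seg 1 [0°–258.2°] uniform, h=8: full span → s += 8 → s = 8.0000
seg 2 [258.2°–291.3°] cycloidal, h=11: θ=287.3° here. β=29.1, B=33.1. 11·(0.8792 − sin(2π·0.8792)/(2π)) = 10.8759 → s = 18.8759

18.8759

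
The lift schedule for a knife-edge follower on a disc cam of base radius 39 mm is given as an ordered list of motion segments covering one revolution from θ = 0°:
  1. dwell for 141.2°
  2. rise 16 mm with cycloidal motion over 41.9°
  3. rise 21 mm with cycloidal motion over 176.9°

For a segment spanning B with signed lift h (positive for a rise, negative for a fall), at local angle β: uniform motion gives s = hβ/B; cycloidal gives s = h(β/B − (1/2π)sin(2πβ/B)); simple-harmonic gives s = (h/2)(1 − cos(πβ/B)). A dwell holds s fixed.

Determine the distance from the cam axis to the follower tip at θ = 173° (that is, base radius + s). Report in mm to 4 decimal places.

seg 1 [0°–141.2°] dwell: s stays 0.0000
seg 2 [141.2°–183.1°] cycloidal, h=16: θ=173° here. β=31.8, B=41.9. 16·(0.7589 − sin(2π·0.7589)/(2π)) = 14.6857 → s = 14.6857
radial distance = base radius + s = 39 + 14.6857 = 53.6857

53.6857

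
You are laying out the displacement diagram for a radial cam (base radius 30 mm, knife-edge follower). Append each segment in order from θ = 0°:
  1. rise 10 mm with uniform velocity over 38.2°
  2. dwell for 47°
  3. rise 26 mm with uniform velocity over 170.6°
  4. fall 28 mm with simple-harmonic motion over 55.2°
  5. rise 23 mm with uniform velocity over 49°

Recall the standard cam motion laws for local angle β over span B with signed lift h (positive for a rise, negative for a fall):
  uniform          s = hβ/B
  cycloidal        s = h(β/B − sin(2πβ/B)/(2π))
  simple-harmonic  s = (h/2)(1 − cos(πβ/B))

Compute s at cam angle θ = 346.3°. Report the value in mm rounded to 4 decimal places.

seg 1 [0°–38.2°] uniform, h=10: full span → s += 10 → s = 10.0000
seg 2 [38.2°–85.2°] dwell: s stays 10.0000
seg 3 [85.2°–255.8°] uniform, h=26: full span → s += 26 → s = 36.0000
seg 4 [255.8°–311°] simple-harmonic, h=-28: full span → s += -28 → s = 8.0000
seg 5 [311°–360°] uniform, h=23: θ=346.3° here. β=35.3, B=49. 23·35.3/49 = 16.5694 → s = 24.5694

24.5694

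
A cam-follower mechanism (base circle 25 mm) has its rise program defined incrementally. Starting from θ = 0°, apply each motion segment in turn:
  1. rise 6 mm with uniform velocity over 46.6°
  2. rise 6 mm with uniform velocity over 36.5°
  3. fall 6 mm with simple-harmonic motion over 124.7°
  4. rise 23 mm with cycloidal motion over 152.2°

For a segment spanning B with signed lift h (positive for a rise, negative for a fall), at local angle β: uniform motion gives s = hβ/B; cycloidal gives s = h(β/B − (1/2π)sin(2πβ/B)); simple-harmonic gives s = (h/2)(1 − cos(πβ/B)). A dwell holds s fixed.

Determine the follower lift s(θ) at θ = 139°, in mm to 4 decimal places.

seg 1 [0°–46.6°] uniform, h=6: full span → s += 6 → s = 6.0000
seg 2 [46.6°–83.1°] uniform, h=6: full span → s += 6 → s = 12.0000
seg 3 [83.1°–207.8°] simple-harmonic, h=-6: θ=139° here. β=55.9, B=124.7. -6/2·(1 − cos(π·0.4483)) = -2.5147 → s = 9.4853

9.4853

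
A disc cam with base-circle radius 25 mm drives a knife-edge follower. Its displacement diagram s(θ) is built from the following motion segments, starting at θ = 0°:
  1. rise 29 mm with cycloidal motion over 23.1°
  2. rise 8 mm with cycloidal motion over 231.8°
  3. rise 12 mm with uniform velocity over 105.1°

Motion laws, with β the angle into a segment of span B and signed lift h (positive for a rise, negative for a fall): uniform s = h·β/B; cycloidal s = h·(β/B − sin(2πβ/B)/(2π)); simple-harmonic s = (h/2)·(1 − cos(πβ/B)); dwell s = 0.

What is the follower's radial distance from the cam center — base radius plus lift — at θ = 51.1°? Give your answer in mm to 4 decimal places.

seg 1 [0°–23.1°] cycloidal, h=29: full span → s += 29 → s = 29.0000
seg 2 [23.1°–254.9°] cycloidal, h=8: θ=51.1° here. β=28, B=231.8. 8·(0.1208 − sin(2π·0.1208)/(2π)) = 0.0901 → s = 29.0901
radial distance = base radius + s = 25 + 29.0901 = 54.0901

54.0901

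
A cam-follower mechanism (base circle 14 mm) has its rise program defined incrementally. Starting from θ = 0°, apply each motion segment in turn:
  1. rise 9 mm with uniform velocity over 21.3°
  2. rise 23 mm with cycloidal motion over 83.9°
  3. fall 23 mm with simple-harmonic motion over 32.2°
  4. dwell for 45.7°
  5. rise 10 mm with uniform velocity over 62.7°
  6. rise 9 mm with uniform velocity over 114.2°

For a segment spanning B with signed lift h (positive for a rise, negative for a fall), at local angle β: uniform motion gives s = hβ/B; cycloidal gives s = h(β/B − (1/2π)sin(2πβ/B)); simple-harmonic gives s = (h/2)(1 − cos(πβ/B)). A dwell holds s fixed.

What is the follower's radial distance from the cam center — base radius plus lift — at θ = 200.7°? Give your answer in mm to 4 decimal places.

seg 1 [0°–21.3°] uniform, h=9: full span → s += 9 → s = 9.0000
seg 2 [21.3°–105.2°] cycloidal, h=23: full span → s += 23 → s = 32.0000
seg 3 [105.2°–137.4°] simple-harmonic, h=-23: full span → s += -23 → s = 9.0000
seg 4 [137.4°–183.1°] dwell: s stays 9.0000
seg 5 [183.1°–245.8°] uniform, h=10: θ=200.7° here. β=17.6, B=62.7. 10·17.6/62.7 = 2.8070 → s = 11.8070
radial distance = base radius + s = 14 + 11.8070 = 25.8070

25.8070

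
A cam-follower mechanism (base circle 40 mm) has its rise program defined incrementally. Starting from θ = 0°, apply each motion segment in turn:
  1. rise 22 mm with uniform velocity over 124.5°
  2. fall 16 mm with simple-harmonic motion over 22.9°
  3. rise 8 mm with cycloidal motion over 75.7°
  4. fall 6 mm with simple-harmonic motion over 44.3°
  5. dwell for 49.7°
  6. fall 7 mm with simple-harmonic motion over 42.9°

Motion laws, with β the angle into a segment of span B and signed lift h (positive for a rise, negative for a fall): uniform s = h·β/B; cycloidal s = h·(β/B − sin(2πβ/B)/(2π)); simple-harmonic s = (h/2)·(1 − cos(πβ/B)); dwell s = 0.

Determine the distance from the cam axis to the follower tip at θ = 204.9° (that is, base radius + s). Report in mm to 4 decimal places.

seg 1 [0°–124.5°] uniform, h=22: full span → s += 22 → s = 22.0000
seg 2 [124.5°–147.4°] simple-harmonic, h=-16: full span → s += -16 → s = 6.0000
seg 3 [147.4°–223.1°] cycloidal, h=8: θ=204.9° here. β=57.5, B=75.7. 8·(0.7596 − sin(2π·0.7596)/(2π)) = 7.3476 → s = 13.3476
radial distance = base radius + s = 40 + 13.3476 = 53.3476

53.3476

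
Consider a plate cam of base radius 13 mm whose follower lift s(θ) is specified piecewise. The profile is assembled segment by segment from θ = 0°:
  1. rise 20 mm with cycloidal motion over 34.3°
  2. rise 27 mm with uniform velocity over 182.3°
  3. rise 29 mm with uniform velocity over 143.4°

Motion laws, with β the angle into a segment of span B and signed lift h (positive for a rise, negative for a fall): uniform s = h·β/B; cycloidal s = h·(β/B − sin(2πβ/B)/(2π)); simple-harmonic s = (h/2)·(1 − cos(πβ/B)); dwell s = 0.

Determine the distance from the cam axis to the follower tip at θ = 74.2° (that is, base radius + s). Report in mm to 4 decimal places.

seg 1 [0°–34.3°] cycloidal, h=20: full span → s += 20 → s = 20.0000
seg 2 [34.3°–216.6°] uniform, h=27: θ=74.2° here. β=39.9, B=182.3. 27·39.9/182.3 = 5.9095 → s = 25.9095
radial distance = base radius + s = 13 + 25.9095 = 38.9095

38.9095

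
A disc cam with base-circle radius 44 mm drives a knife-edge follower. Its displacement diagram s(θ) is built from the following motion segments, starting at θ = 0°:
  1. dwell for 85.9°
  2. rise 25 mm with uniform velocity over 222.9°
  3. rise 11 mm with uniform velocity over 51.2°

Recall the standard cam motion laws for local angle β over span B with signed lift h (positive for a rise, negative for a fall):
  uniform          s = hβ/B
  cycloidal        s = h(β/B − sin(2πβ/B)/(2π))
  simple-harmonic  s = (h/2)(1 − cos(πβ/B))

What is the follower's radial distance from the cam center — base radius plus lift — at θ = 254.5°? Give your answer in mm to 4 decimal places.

seg 1 [0°–85.9°] dwell: s stays 0.0000
seg 2 [85.9°–308.8°] uniform, h=25: θ=254.5° here. β=168.6, B=222.9. 25·168.6/222.9 = 18.9098 → s = 18.9098
radial distance = base radius + s = 44 + 18.9098 = 62.9098

62.9098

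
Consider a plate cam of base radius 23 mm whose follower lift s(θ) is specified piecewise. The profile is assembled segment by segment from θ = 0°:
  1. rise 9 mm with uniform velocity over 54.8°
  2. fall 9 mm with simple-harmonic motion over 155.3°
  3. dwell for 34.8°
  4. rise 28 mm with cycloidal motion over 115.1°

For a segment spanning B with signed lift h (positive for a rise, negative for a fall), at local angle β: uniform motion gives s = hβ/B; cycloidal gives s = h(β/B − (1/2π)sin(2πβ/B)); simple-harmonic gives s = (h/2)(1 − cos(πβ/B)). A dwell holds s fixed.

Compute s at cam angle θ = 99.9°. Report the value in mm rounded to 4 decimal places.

seg 1 [0°–54.8°] uniform, h=9: full span → s += 9 → s = 9.0000
seg 2 [54.8°–210.1°] simple-harmonic, h=-9: θ=99.9° here. β=45.1, B=155.3. -9/2·(1 − cos(π·0.2904)) = -1.7465 → s = 7.2535

7.2535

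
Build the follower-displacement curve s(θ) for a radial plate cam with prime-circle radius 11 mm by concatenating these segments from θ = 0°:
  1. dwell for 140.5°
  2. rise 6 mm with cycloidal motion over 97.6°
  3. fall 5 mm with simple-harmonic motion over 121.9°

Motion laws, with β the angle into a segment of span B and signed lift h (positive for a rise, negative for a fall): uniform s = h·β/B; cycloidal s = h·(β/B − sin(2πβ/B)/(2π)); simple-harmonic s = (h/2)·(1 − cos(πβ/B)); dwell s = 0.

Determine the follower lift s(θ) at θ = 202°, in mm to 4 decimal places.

seg 1 [0°–140.5°] dwell: s stays 0.0000
seg 2 [140.5°–238.1°] cycloidal, h=6: θ=202° here. β=61.5, B=97.6. 6·(0.6301 − sin(2π·0.6301)/(2π)) = 4.4774 → s = 4.4774

4.4774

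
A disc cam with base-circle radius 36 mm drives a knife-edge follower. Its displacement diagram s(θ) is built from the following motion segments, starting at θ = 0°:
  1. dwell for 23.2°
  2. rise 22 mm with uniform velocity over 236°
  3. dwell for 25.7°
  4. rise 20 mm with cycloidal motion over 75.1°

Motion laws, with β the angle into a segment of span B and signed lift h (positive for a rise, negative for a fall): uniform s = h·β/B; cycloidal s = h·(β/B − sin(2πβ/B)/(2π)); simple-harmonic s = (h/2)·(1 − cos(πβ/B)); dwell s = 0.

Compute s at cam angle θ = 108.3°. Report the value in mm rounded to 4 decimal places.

seg 1 [0°–23.2°] dwell: s stays 0.0000
seg 2 [23.2°–259.2°] uniform, h=22: θ=108.3° here. β=85.1, B=236. 22·85.1/236 = 7.9331 → s = 7.9331

7.9331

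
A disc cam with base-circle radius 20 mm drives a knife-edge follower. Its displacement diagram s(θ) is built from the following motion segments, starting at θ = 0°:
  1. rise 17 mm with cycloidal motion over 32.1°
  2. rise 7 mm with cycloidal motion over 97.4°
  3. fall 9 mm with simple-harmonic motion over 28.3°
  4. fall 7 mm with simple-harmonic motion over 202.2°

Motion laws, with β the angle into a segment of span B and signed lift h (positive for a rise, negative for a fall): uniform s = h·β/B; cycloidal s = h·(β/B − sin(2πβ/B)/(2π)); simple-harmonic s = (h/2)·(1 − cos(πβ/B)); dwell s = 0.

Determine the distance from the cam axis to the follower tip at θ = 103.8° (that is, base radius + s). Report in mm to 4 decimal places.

seg 1 [0°–32.1°] cycloidal, h=17: full span → s += 17 → s = 17.0000
seg 2 [32.1°–129.5°] cycloidal, h=7: θ=103.8° here. β=71.7, B=97.4. 7·(0.7361 − sin(2π·0.7361)/(2π)) = 6.2628 → s = 23.2628
radial distance = base radius + s = 20 + 23.2628 = 43.2628

43.2628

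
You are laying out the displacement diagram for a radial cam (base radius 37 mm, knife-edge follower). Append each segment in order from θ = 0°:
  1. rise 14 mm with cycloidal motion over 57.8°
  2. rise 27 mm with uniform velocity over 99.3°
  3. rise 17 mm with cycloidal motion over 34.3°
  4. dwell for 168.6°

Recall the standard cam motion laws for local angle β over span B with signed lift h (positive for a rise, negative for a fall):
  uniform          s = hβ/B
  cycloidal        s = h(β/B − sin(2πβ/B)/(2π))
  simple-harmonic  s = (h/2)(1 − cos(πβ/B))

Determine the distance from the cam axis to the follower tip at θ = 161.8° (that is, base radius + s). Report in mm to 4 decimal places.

seg 1 [0°–57.8°] cycloidal, h=14: full span → s += 14 → s = 14.0000
seg 2 [57.8°–157.1°] uniform, h=27: full span → s += 27 → s = 41.0000
seg 3 [157.1°–191.4°] cycloidal, h=17: θ=161.8° here. β=4.7, B=34.3. 17·(0.1370 − sin(2π·0.1370)/(2π)) = 0.2773 → s = 41.2773
radial distance = base radius + s = 37 + 41.2773 = 78.2773

78.2773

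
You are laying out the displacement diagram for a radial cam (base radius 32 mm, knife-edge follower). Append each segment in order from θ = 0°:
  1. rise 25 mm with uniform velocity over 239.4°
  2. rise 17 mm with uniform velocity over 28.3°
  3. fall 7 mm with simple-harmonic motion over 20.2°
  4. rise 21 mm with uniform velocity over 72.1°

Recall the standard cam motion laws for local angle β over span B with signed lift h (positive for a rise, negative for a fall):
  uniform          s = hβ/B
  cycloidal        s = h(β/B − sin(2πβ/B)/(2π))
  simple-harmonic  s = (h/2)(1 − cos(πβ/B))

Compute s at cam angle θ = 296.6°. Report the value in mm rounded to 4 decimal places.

seg 1 [0°–239.4°] uniform, h=25: full span → s += 25 → s = 25.0000
seg 2 [239.4°–267.7°] uniform, h=17: full span → s += 17 → s = 42.0000
seg 3 [267.7°–287.9°] simple-harmonic, h=-7: full span → s += -7 → s = 35.0000
seg 4 [287.9°–360°] uniform, h=21: θ=296.6° here. β=8.7, B=72.1. 21·8.7/72.1 = 2.5340 → s = 37.5340

37.5340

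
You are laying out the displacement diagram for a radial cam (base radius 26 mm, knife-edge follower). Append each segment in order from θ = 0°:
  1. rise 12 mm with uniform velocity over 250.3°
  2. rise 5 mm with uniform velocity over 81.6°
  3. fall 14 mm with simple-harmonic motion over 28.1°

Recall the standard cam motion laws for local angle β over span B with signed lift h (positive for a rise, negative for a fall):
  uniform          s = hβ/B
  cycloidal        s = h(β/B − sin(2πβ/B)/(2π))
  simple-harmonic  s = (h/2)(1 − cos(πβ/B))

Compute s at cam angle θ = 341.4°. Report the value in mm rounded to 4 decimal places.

seg 1 [0°–250.3°] uniform, h=12: full span → s += 12 → s = 12.0000
seg 2 [250.3°–331.9°] uniform, h=5: full span → s += 5 → s = 17.0000
seg 3 [331.9°–360°] simple-harmonic, h=-14: θ=341.4° here. β=9.5, B=28.1. -14/2·(1 − cos(π·0.3381)) = -3.5908 → s = 13.4092

13.4092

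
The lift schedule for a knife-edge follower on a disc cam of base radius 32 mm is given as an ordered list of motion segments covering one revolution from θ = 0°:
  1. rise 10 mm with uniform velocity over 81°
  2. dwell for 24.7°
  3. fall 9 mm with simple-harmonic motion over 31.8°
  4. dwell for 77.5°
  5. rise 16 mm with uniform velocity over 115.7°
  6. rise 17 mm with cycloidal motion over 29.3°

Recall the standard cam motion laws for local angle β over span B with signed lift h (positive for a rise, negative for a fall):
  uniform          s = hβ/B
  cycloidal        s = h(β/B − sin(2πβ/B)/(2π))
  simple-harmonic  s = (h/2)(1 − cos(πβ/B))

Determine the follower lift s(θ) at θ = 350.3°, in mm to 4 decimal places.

seg 1 [0°–81°] uniform, h=10: full span → s += 10 → s = 10.0000
seg 2 [81°–105.7°] dwell: s stays 10.0000
seg 3 [105.7°–137.5°] simple-harmonic, h=-9: full span → s += -9 → s = 1.0000
seg 4 [137.5°–215°] dwell: s stays 1.0000
seg 5 [215°–330.7°] uniform, h=16: full span → s += 16 → s = 17.0000
seg 6 [330.7°–360°] cycloidal, h=17: θ=350.3° here. β=19.6, B=29.3. 17·(0.6689 − sin(2π·0.6689)/(2π)) = 13.7343 → s = 30.7343

30.7343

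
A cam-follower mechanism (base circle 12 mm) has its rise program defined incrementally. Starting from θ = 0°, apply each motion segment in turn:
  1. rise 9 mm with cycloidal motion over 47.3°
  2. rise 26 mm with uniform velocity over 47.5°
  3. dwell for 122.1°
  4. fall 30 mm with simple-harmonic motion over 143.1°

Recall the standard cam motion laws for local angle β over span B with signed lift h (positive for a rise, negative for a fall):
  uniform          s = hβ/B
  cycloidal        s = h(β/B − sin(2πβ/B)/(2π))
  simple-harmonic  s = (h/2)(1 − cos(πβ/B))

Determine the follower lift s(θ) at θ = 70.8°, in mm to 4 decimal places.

seg 1 [0°–47.3°] cycloidal, h=9: full span → s += 9 → s = 9.0000
seg 2 [47.3°–94.8°] uniform, h=26: θ=70.8° here. β=23.5, B=47.5. 26·23.5/47.5 = 12.8632 → s = 21.8632

21.8632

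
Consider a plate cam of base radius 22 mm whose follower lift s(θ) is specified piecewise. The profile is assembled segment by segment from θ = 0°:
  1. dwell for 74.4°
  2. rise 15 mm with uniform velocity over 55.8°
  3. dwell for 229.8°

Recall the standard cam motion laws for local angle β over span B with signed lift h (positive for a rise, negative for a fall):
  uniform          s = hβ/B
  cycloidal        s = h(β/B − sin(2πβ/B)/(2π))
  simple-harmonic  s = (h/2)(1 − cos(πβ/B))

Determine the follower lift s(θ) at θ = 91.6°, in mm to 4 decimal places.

seg 1 [0°–74.4°] dwell: s stays 0.0000
seg 2 [74.4°–130.2°] uniform, h=15: θ=91.6° here. β=17.2, B=55.8. 15·17.2/55.8 = 4.6237 → s = 4.6237

4.6237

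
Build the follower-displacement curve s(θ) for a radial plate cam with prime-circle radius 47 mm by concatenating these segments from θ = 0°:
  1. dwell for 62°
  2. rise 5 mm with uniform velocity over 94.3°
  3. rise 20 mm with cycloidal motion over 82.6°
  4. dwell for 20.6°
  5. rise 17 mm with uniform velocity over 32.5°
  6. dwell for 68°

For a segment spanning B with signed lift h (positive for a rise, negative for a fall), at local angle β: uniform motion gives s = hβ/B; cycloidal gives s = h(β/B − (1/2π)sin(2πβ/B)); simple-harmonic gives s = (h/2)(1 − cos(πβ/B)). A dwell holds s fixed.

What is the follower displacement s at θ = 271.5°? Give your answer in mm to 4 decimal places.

seg 1 [0°–62°] dwell: s stays 0.0000
seg 2 [62°–156.3°] uniform, h=5: full span → s += 5 → s = 5.0000
seg 3 [156.3°–238.9°] cycloidal, h=20: full span → s += 20 → s = 25.0000
seg 4 [238.9°–259.5°] dwell: s stays 25.0000
seg 5 [259.5°–292°] uniform, h=17: θ=271.5° here. β=12, B=32.5. 17·12/32.5 = 6.2769 → s = 31.2769

31.2769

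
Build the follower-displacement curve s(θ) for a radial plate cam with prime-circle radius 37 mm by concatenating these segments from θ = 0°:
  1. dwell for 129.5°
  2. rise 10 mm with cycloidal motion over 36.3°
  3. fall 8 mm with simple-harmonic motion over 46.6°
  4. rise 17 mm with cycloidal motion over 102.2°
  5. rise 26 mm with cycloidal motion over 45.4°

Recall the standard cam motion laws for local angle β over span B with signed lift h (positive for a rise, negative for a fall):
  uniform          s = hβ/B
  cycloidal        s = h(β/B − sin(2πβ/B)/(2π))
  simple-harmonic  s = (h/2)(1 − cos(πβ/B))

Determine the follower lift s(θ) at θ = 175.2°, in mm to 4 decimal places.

seg 1 [0°–129.5°] dwell: s stays 0.0000
seg 2 [129.5°–165.8°] cycloidal, h=10: full span → s += 10 → s = 10.0000
seg 3 [165.8°–212.4°] simple-harmonic, h=-8: θ=175.2° here. β=9.4, B=46.6. -8/2·(1 − cos(π·0.2017)) = -0.7767 → s = 9.2233

9.2233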